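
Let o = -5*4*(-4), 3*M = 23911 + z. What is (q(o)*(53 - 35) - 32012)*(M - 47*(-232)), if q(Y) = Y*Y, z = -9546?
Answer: 3916241476/3 ≈ 1.3054e+9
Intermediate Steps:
M = 14365/3 (M = (23911 - 9546)/3 = (1/3)*14365 = 14365/3 ≈ 4788.3)
o = 80 (o = -20*(-4) = 80)
q(Y) = Y**2
(q(o)*(53 - 35) - 32012)*(M - 47*(-232)) = (80**2*(53 - 35) - 32012)*(14365/3 - 47*(-232)) = (6400*18 - 32012)*(14365/3 + 10904) = (115200 - 32012)*(47077/3) = 83188*(47077/3) = 3916241476/3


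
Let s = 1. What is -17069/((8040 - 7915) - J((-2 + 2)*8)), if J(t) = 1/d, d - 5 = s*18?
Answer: -392587/2874 ≈ -136.60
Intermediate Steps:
d = 23 (d = 5 + 1*18 = 5 + 18 = 23)
J(t) = 1/23
-17069/((8040 - 7915) - J((-2 + 2)*8)) = -17069/((8040 - 7915) - 1*1/23) = -17069/(125 - 1/23) = -17069/2874/23 = -17069*23/2874 = -392587/2874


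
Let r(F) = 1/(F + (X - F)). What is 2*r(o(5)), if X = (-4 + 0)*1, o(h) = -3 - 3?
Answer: -½ ≈ -0.50000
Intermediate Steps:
o(h) = -6
X = -4 (X = -4*1 = -4)
r(F) = -¼ (r(F) = 1/(F + (-4 - F)) = 1/(-4) = -¼)
2*r(o(5)) = 2*(-¼) = -½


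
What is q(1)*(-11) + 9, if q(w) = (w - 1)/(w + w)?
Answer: 9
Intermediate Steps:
q(w) = (-1 + w)/(2*w) (q(w) = (-1 + w)/((2*w)) = (-1 + w)*(1/(2*w)) = (-1 + w)/(2*w))
q(1)*(-11) + 9 = ((½)*(-1 + 1)/1)*(-11) + 9 = ((½)*1*0)*(-11) + 9 = 0*(-11) + 9 = 0 + 9 = 9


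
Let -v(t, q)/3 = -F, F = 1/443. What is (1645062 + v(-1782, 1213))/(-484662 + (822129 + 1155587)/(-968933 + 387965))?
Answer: -105846918522498/31184441276419 ≈ -3.3942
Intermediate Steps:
F = 1/443 ≈ 0.0022573
v(t, q) = 3/443 (v(t, q) = -(-3)/443 = -3*(-1/443) = 3/443)
(1645062 + v(-1782, 1213))/(-484662 + (822129 + 1155587)/(-968933 + 387965)) = (1645062 + 3/443)/(-484662 + (822129 + 1155587)/(-968933 + 387965)) = 728762469/(443*(-484662 + 1977716/(-580968))) = 728762469/(443*(-484662 + 1977716*(-1/580968))) = 728762469/(443*(-484662 - 494429/145242)) = 728762469/(443*(-70393772633/145242)) = (728762469/443)*(-145242/70393772633) = -105846918522498/31184441276419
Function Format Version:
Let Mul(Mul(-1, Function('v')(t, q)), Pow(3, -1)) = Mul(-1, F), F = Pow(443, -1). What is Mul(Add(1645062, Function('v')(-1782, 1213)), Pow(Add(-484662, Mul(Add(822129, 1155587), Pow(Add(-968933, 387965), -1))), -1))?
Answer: Rational(-105846918522498, 31184441276419) ≈ -3.3942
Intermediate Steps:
F = Rational(1, 443) ≈ 0.0022573
Function('v')(t, q) = Rational(3, 443) (Function('v')(t, q) = Mul(-3, Mul(-1, Rational(1, 443))) = Mul(-3, Rational(-1, 443)) = Rational(3, 443))
Mul(Add(1645062, Function('v')(-1782, 1213)), Pow(Add(-484662, Mul(Add(822129, 1155587), Pow(Add(-968933, 387965), -1))), -1)) = Mul(Add(1645062, Rational(3, 443)), Pow(Add(-484662, Mul(Add(822129, 1155587), Pow(Add(-968933, 387965), -1))), -1)) = Mul(Rational(728762469, 443), Pow(Add(-484662, Mul(1977716, Pow(-580968, -1))), -1)) = Mul(Rational(728762469, 443), Pow(Add(-484662, Mul(1977716, Rational(-1, 580968))), -1)) = Mul(Rational(728762469, 443), Pow(Add(-484662, Rational(-494429, 145242)), -1)) = Mul(Rational(728762469, 443), Pow(Rational(-70393772633, 145242), -1)) = Mul(Rational(728762469, 443), Rational(-145242, 70393772633)) = Rational(-105846918522498, 31184441276419)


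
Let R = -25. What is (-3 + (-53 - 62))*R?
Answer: 2950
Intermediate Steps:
(-3 + (-53 - 62))*R = (-3 + (-53 - 62))*(-25) = (-3 - 115)*(-25) = -118*(-25) = 2950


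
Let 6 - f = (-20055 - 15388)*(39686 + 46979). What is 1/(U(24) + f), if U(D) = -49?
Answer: 1/3071667552 ≈ 3.2556e-10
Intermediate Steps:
f = 3071667601 (f = 6 - (-20055 - 15388)*(39686 + 46979) = 6 - (-35443)*86665 = 6 - 1*(-3071667595) = 6 + 3071667595 = 3071667601)
1/(U(24) + f) = 1/(-49 + 3071667601) = 1/3071667552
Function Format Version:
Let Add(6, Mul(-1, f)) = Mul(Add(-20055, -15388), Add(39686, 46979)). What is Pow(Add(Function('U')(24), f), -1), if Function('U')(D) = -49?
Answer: Rational(1, 3071667552) ≈ 3.2556e-10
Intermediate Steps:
f = 3071667601 (f = Add(6, Mul(-1, Mul(Add(-20055, -15388), Add(39686, 46979)))) = Add(6, Mul(-1, Mul(-35443, 86665))) = Add(6, Mul(-1, -3071667595)) = Add(6, 3071667595) = 3071667601)
Pow(Add(Function('U')(24), f), -1) = Pow(Add(-49, 3071667601), -1) = Pow(3071667552, -1) = Rational(1, 3071667552)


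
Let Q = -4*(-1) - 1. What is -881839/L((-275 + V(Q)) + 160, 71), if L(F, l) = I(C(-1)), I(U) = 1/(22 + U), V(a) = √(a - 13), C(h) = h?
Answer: -18518619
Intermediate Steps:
Q = 3 (Q = 4 - 1 = 3)
V(a) = √(-13 + a)
L(F, l) = 1/21 (L(F, l) = 1/(22 - 1) = 1/21)
-881839/L((-275 + V(Q)) + 160, 71) = -881839/1/21 = -881839*21 = -18518619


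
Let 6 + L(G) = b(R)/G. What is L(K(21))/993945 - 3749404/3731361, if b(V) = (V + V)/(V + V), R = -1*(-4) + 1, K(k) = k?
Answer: -5217412996967/5192274652803 ≈ -1.0048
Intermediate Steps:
R = 5 (R = 4 + 1 = 5)
b(V) = 1 (b(V) = (2*V)/((2*V)) = (2*V)*(1/(2*V)) = 1)
L(G) = -6 + 1/G
L(K(21))/993945 - 3749404/3731361 = (-6 + 1/21)/993945 - 3749404/3731361 = (-6 + 1/21)*(1/993945) - 3749404*1/3731361 = -125/21*1/993945 - 3749404/3731361 = -25/4174569 - 3749404/3731361 = -5217412996967/5192274652803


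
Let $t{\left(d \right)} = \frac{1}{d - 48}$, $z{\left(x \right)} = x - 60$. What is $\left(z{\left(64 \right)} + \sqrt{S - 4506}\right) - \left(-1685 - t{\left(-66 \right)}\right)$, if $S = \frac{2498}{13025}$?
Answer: $\frac{192545}{114} + \frac{2 i \sqrt{7644131798}}{2605} \approx 1689.0 + 67.125 i$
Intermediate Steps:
$S = \frac{2498}{13025}$ ($S = 2498 \cdot \frac{1}{13025} = \frac{2498}{13025} \approx 0.19179$)
$z{\left(x \right)} = -60 + x$
$t{\left(d \right)} = \frac{1}{-48 + d}$
$\left(z{\left(64 \right)} + \sqrt{S - 4506}\right) - \left(-1685 - t{\left(-66 \right)}\right) = \left(\left(-60 + 64\right) + \sqrt{\frac{2498}{13025} - 4506}\right) - \left(-1685 - \frac{1}{-48 - 66}\right) = \left(4 + \sqrt{- \frac{58688152}{13025}}\right) - \left(-1685 + \frac{1}{114}\right) = \left(4 + \frac{2 i \sqrt{7644131798}}{2605}\right) + \left(\left(4590 - \frac{1}{114}\right) - 2905\right) = \left(4 + \frac{2 i \sqrt{7644131798}}{2605}\right) + \left(\frac{523259}{114} - 2905\right) = \left(4 + \frac{2 i \sqrt{7644131798}}{2605}\right) + \frac{192089}{114} = \frac{192545}{114} + \frac{2 i \sqrt{7644131798}}{2605}$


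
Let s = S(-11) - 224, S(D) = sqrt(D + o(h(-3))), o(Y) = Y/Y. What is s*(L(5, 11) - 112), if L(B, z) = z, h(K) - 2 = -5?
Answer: 22624 - 101*I*sqrt(10) ≈ 22624.0 - 319.39*I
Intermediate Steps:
h(K) = -3 (h(K) = 2 - 5 = -3)
o(Y) = 1
S(D) = sqrt(1 + D) (S(D) = sqrt(D + 1) = sqrt(1 + D))
s = -224 + I*sqrt(10) (s = sqrt(1 - 11) - 224 = sqrt(-10) - 224 = I*sqrt(10) - 224 = -224 + I*sqrt(10) ≈ -224.0 + 3.1623*I)
s*(L(5, 11) - 112) = (-224 + I*sqrt(10))*(11 - 112) = (-224 + I*sqrt(10))*(-101) = 22624 - 101*I*sqrt(10)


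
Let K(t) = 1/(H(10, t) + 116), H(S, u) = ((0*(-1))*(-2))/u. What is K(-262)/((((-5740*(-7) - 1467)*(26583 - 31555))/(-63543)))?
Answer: 63543/22327800176 ≈ 2.8459e-6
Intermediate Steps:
H(S, u) = 0 (H(S, u) = (0*(-2))/u = 0/u = 0)
K(t) = 1/116 (K(t) = 1/(0 + 116) = 1/116)
K(-262)/((((-5740*(-7) - 1467)*(26583 - 31555))/(-63543))) = 1/(116*((((-5740*(-7) - 1467)*(26583 - 31555))/(-63543)))) = 1/(116*((((40180 - 1467)*(-4972))*(-1/63543)))) = 1/(116*(((38713*(-4972))*(-1/63543)))) = 1/(116*((-192481036*(-1/63543)))) = 1/(116*(192481036/63543)) = (1/116)*(63543/192481036) = 63543/22327800176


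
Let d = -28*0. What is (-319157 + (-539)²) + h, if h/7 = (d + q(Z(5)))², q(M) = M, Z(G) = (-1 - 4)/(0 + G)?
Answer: -28629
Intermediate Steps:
Z(G) = -5/G
d = 0
h = 7 (h = 7*(0 - 5/5)² = 7*(0 - 5*⅕)² = 7*(0 - 1)² = 7*(-1)² = 7*1 = 7)
(-319157 + (-539)²) + h = (-319157 + (-539)²) + 7 = (-319157 + 290521) + 7 = -28636 + 7 = -28629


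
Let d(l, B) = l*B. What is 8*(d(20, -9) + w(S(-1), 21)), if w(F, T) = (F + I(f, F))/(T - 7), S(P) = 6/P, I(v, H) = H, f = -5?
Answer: -10128/7 ≈ -1446.9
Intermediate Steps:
w(F, T) = 2*F/(-7 + T) (w(F, T) = (F + F)/(T - 7) = (2*F)/(-7 + T) = 2*F/(-7 + T))
d(l, B) = B*l
8*(d(20, -9) + w(S(-1), 21)) = 8*(-9*20 + 2*(6/(-1))/(-7 + 21)) = 8*(-180 + 2*(6*(-1))/14) = 8*(-180 + 2*(-6)*(1/14)) = 8*(-180 - 6/7) = 8*(-1266/7) = -10128/7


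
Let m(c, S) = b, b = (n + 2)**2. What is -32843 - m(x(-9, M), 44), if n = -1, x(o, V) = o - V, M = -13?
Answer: -32844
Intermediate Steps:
b = 1 (b = (-1 + 2)**2 = 1**2 = 1)
m(c, S) = 1
-32843 - m(x(-9, M), 44) = -32843 - 1*1 = -32843 - 1 = -32844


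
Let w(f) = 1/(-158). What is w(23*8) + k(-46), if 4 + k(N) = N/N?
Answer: -475/158 ≈ -3.0063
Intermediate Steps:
w(f) = -1/158
k(N) = -3 (k(N) = -4 + N/N = -4 + 1 = -3)
w(23*8) + k(-46) = -1/158 - 3 = -475/158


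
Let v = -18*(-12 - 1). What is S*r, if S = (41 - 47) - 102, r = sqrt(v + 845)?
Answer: -108*sqrt(1079) ≈ -3547.6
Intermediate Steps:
v = 234 (v = -18*(-13) = 234)
r = sqrt(1079) (r = sqrt(234 + 845) = sqrt(1079) ≈ 32.848)
S = -108 (S = -6 - 102 = -108)
S*r = -108*sqrt(1079)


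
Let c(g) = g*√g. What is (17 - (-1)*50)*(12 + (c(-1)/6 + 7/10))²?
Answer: 2431028/225 - 8509*I/30 ≈ 10805.0 - 283.63*I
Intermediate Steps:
c(g) = g^(3/2)
(17 - (-1)*50)*(12 + (c(-1)/6 + 7/10))² = (17 - (-1)*50)*(12 + ((-1)^(3/2)/6 + 7/10))² = (17 - 1*(-50))*(12 + (-I*(⅙) + 7*(⅒)))² = (17 + 50)*(12 + (-I/6 + 7/10))² = 67*(12 + (7/10 - I/6))² = 67*(127/10 - I/6)²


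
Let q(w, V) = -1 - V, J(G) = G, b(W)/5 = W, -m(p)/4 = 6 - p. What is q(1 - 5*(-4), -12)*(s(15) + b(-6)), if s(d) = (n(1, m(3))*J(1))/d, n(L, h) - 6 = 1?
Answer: -4873/15 ≈ -324.87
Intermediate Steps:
m(p) = -24 + 4*p (m(p) = -4*(6 - p) = -24 + 4*p)
n(L, h) = 7 (n(L, h) = 6 + 1 = 7)
b(W) = 5*W
s(d) = 7/d (s(d) = (7*1)/d = 7/d)
q(1 - 5*(-4), -12)*(s(15) + b(-6)) = (-1 - 1*(-12))*(7/15 + 5*(-6)) = (-1 + 12)*(7*(1/15) - 30) = 11*(7/15 - 30) = 11*(-443/15) = -4873/15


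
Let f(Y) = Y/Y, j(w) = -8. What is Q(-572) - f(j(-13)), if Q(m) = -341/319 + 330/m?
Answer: -1995/754 ≈ -2.6459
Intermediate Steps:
f(Y) = 1
Q(m) = -31/29 + 330/m (Q(m) = -341*1/319 + 330/m = -31/29 + 330/m)
Q(-572) - f(j(-13)) = (-31/29 + 330/(-572)) - 1*1 = (-31/29 + 330*(-1/572)) - 1 = (-31/29 - 15/26) - 1 = -1241/754 - 1 = -1995/754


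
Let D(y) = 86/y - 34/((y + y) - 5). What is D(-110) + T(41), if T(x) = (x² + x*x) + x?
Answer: 8420864/2475 ≈ 3402.4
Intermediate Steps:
T(x) = x + 2*x² (T(x) = (x² + x²) + x = 2*x² + x = x + 2*x²)
D(y) = -34/(-5 + 2*y) + 86/y (D(y) = 86/y - 34/(2*y - 5) = 86/y - 34/(-5 + 2*y) = -34/(-5 + 2*y) + 86/y)
D(-110) + T(41) = 2*(-215 + 69*(-110))/(-110*(-5 + 2*(-110))) + 41*(1 + 2*41) = 2*(-1/110)*(-215 - 7590)/(-5 - 220) + 41*(1 + 82) = 2*(-1/110)*(-7805)/(-225) + 41*83 = 2*(-1/110)*(-1/225)*(-7805) + 3403 = -1561/2475 + 3403 = 8420864/2475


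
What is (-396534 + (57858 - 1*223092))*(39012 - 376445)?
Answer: 189559061544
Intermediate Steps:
(-396534 + (57858 - 1*223092))*(39012 - 376445) = (-396534 + (57858 - 223092))*(-337433) = (-396534 - 165234)*(-337433) = -561768*(-337433) = 189559061544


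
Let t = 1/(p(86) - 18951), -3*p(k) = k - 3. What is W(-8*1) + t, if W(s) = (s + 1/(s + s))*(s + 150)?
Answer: -32592303/28468 ≈ -1144.9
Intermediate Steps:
p(k) = 1 - k/3 (p(k) = -(k - 3)/3 = -(-3 + k)/3 = 1 - k/3)
t = -3/56936 (t = 1/((1 - 1/3*86) - 18951) = 1/((1 - 86/3) - 18951) = 1/(-83/3 - 18951) = 1/(-56936/3) = -3/56936 ≈ -5.2691e-5)
W(s) = (150 + s)*(s + 1/(2*s)) (W(s) = (s + 1/(2*s))*(150 + s) = (150 + s)*(s + 1/(2*s)))
W(-8*1) + t = (1/2 + (-8*1)**2 + 75/((-8*1)) + 150*(-8*1)) - 3/56936 = (1/2 + (-8)**2 + 75/(-8) + 150*(-8)) - 3/56936 = (1/2 + 64 + 75*(-1/8) - 1200) - 3/56936 = (1/2 + 64 - 75/8 - 1200) - 3/56936 = -9159/8 - 3/56936 = -32592303/28468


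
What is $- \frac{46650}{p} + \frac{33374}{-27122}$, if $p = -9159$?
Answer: $\frac{2252509}{583123} \approx 3.8628$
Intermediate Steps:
$- \frac{46650}{p} + \frac{33374}{-27122} = - \frac{46650}{-9159} + \frac{33374}{-27122} = \left(-46650\right) \left(- \frac{1}{9159}\right) + 33374 \left(- \frac{1}{27122}\right) = \frac{15550}{3053} - \frac{16687}{13561} = \frac{2252509}{583123}$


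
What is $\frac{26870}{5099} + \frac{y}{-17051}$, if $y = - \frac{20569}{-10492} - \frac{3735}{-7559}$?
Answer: $\frac{36335260997164951}{6895368707546372} \approx 5.2695$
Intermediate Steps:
$y = \frac{194668691}{79309028}$ ($y = \left(-20569\right) \left(- \frac{1}{10492}\right) - - \frac{3735}{7559} = \frac{20569}{10492} + \frac{3735}{7559} = \frac{194668691}{79309028} \approx 2.4546$)
$\frac{26870}{5099} + \frac{y}{-17051} = \frac{26870}{5099} + \frac{194668691}{79309028 \left(-17051\right)} = 26870 \cdot \frac{1}{5099} + \frac{194668691}{79309028} \left(- \frac{1}{17051}\right) = \frac{26870}{5099} - \frac{194668691}{1352298236428} = \frac{36335260997164951}{6895368707546372}$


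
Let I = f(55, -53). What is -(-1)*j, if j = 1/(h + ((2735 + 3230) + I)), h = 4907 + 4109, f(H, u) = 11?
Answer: 1/14992 ≈ 6.6702e-5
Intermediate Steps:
I = 11
h = 9016
j = 1/14992 (j = 1/(9016 + ((2735 + 3230) + 11)) = 1/(9016 + (5965 + 11)) = 1/(9016 + 5976) = 1/14992 ≈ 6.6702e-5)
-(-1)*j = -(-1)/14992 = -1*(-1/14992) = 1/14992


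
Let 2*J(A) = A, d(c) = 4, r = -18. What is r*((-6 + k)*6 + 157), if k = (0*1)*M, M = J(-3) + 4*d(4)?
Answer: -2178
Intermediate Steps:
J(A) = A/2
M = 29/2 (M = (½)*(-3) + 4*4 = -3/2 + 16 = 29/2 ≈ 14.500)
k = 0 (k = (0*1)*(29/2) = 0*(29/2) = 0)
r*((-6 + k)*6 + 157) = -18*((-6 + 0)*6 + 157) = -18*(-6*6 + 157) = -18*(-36 + 157) = -18*121 = -2178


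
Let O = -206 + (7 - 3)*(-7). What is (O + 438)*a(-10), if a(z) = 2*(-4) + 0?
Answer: -1632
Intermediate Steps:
a(z) = -8 (a(z) = -8 + 0 = -8)
O = -234 (O = -206 + 4*(-7) = -206 - 28 = -234)
(O + 438)*a(-10) = (-234 + 438)*(-8) = 204*(-8) = -1632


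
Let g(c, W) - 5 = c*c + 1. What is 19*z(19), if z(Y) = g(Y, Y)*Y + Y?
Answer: 132848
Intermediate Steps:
g(c, W) = 6 + c**2 (g(c, W) = 5 + (c*c + 1) = 5 + (c**2 + 1) = 5 + (1 + c**2) = 6 + c**2)
z(Y) = Y + Y*(6 + Y**2) (z(Y) = (6 + Y**2)*Y + Y = Y*(6 + Y**2) + Y = Y + Y*(6 + Y**2))
19*z(19) = 19*(19*(7 + 19**2)) = 19*(19*(7 + 361)) = 19*(19*368) = 19*6992 = 132848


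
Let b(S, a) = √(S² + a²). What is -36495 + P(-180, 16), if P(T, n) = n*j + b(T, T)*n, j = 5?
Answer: -36415 + 2880*√2 ≈ -32342.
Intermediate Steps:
P(T, n) = 5*n + n*√2*√(T²) (P(T, n) = n*5 + √(T² + T²)*n = 5*n + √(2*T²)*n = 5*n + (√2*√(T²))*n = 5*n + n*√2*√(T²))
-36495 + P(-180, 16) = -36495 + 16*(5 + √2*√((-180)²)) = -36495 + 16*(5 + √2*√32400) = -36495 + 16*(5 + √2*180) = -36495 + 16*(5 + 180*√2) = -36495 + (80 + 2880*√2) = -36415 + 2880*√2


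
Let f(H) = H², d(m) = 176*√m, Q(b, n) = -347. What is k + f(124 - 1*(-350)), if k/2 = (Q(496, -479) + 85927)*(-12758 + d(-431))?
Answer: -2183434604 + 30124160*I*√431 ≈ -2.1834e+9 + 6.2539e+8*I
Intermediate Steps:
k = -2183659280 + 30124160*I*√431 (k = 2*((-347 + 85927)*(-12758 + 176*√(-431))) = 2*(85580*(-12758 + 176*(I*√431))) = 2*(85580*(-12758 + 176*I*√431)) = 2*(-1091829640 + 15062080*I*√431) = -2183659280 + 30124160*I*√431 ≈ -2.1837e+9 + 6.2539e+8*I)
k + f(124 - 1*(-350)) = (-2183659280 + 30124160*I*√431) + (124 - 1*(-350))² = (-2183659280 + 30124160*I*√431) + (124 + 350)² = (-2183659280 + 30124160*I*√431) + 474² = (-2183659280 + 30124160*I*√431) + 224676 = -2183434604 + 30124160*I*√431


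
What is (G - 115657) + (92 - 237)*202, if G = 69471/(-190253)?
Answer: -27576671062/190253 ≈ -1.4495e+5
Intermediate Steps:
G = -69471/190253 (G = 69471*(-1/190253) = -69471/190253 ≈ -0.36515)
(G - 115657) + (92 - 237)*202 = (-69471/190253 - 115657) + (92 - 237)*202 = -22004160692/190253 - 145*202 = -22004160692/190253 - 29290 = -27576671062/190253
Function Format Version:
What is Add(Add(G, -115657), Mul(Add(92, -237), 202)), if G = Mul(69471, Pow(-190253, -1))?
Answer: Rational(-27576671062, 190253) ≈ -1.4495e+5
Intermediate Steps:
G = Rational(-69471, 190253) (G = Mul(69471, Rational(-1, 190253)) = Rational(-69471, 190253) ≈ -0.36515)
Add(Add(G, -115657), Mul(Add(92, -237), 202)) = Add(Add(Rational(-69471, 190253), -115657), Mul(Add(92, -237), 202)) = Add(Rational(-22004160692, 190253), Mul(-145, 202)) = Add(Rational(-22004160692, 190253), -29290) = Rational(-27576671062, 190253)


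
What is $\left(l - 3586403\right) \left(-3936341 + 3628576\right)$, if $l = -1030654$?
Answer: $1420968547605$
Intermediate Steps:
$\left(l - 3586403\right) \left(-3936341 + 3628576\right) = \left(-1030654 - 3586403\right) \left(-3936341 + 3628576\right) = \left(-4617057\right) \left(-307765\right) = 1420968547605$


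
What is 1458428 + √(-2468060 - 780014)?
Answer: 1458428 + I*√3248074 ≈ 1.4584e+6 + 1802.2*I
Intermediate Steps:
1458428 + √(-2468060 - 780014) = 1458428 + √(-3248074) = 1458428 + I*√3248074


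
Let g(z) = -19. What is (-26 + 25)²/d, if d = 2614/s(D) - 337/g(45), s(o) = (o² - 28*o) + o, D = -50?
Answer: 36575/673558 ≈ 0.054301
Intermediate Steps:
s(o) = o² - 27*o
d = 673558/36575 (d = 2614/((-50*(-27 - 50))) - 337/(-19) = 2614/((-50*(-77))) - 337*(-1/19) = 2614/3850 + 337/19 = 2614*(1/3850) + 337/19 = 1307/1925 + 337/19 = 673558/36575 ≈ 18.416)
(-26 + 25)²/d = (-26 + 25)²/(673558/36575) = (-1)²*(36575/673558) = 1*(36575/673558) = 36575/673558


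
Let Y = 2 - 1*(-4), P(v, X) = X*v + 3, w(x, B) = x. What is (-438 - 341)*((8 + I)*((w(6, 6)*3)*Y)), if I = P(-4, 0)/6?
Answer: -715122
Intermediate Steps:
P(v, X) = 3 + X*v
Y = 6 (Y = 2 + 4 = 6)
I = ½ (I = (3 + 0*(-4))/6 = (3 + 0)*(⅙) = 3*(⅙) = ½ ≈ 0.50000)
(-438 - 341)*((8 + I)*((w(6, 6)*3)*Y)) = (-438 - 341)*((8 + ½)*((6*3)*6)) = -13243*18*6/2 = -13243*108/2 = -779*918 = -715122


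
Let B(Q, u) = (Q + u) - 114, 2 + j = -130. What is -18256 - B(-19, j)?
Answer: -17991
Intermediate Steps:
j = -132 (j = -2 - 130 = -132)
B(Q, u) = -114 + Q + u
-18256 - B(-19, j) = -18256 - (-114 - 19 - 132) = -18256 - 1*(-265) = -18256 + 265 = -17991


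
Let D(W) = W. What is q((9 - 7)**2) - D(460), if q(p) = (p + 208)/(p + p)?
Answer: -867/2 ≈ -433.50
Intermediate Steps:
q(p) = (208 + p)/(2*p) (q(p) = (208 + p)/((2*p)) = (208 + p)*(1/(2*p)) = (208 + p)/(2*p))
q((9 - 7)**2) - D(460) = (208 + (9 - 7)**2)/(2*((9 - 7)**2)) - 1*460 = (208 + 2**2)/(2*(2**2)) - 460 = (1/2)*(208 + 4)/4 - 460 = (1/2)*(1/4)*212 - 460 = 53/2 - 460 = -867/2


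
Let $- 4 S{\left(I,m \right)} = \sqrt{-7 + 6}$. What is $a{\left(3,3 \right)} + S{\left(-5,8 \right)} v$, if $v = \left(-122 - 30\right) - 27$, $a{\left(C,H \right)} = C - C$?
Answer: $\frac{179 i}{4} \approx 44.75 i$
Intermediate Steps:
$S{\left(I,m \right)} = - \frac{i}{4}$ ($S{\left(I,m \right)} = - \frac{\sqrt{-7 + 6}}{4} = - \frac{\sqrt{-1}}{4} = - \frac{i}{4}$)
$a{\left(C,H \right)} = 0$
$v = -179$ ($v = -152 - 27 = -179$)
$a{\left(3,3 \right)} + S{\left(-5,8 \right)} v = 0 + - \frac{i}{4} \left(-179\right) = 0 + \frac{179 i}{4} = \frac{179 i}{4}$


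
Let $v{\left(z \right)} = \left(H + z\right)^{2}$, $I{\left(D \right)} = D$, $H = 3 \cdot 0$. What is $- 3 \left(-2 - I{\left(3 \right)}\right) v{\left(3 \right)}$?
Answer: $135$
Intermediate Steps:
$H = 0$
$v{\left(z \right)} = z^{2}$ ($v{\left(z \right)} = \left(0 + z\right)^{2} = z^{2}$)
$- 3 \left(-2 - I{\left(3 \right)}\right) v{\left(3 \right)} = - 3 \left(-2 - 3\right) 3^{2} = - 3 \left(-2 - 3\right) 9 = \left(-3\right) \left(-5\right) 9 = 15 \cdot 9 = 135$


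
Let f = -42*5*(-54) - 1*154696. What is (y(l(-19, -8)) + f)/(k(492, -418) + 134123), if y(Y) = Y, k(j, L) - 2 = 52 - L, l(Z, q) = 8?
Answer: -143348/134595 ≈ -1.0650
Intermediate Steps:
k(j, L) = 54 - L (k(j, L) = 2 + (52 - L) = 54 - L)
f = -143356 (f = -210*(-54) - 154696 = 11340 - 154696 = -143356)
(y(l(-19, -8)) + f)/(k(492, -418) + 134123) = (8 - 143356)/((54 - 1*(-418)) + 134123) = -143348/((54 + 418) + 134123) = -143348/(472 + 134123) = -143348/134595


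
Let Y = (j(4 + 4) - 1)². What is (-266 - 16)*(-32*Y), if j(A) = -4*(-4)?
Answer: 2030400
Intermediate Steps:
j(A) = 16
Y = 225 (Y = (16 - 1)² = 15² = 225)
(-266 - 16)*(-32*Y) = (-266 - 16)*(-32*225) = -282*(-7200) = 2030400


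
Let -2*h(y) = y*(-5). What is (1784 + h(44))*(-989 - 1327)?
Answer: -4386504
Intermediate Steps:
h(y) = 5*y/2 (h(y) = -y*(-5)/2 = -(-5)*y/2 = 5*y/2)
(1784 + h(44))*(-989 - 1327) = (1784 + (5/2)*44)*(-989 - 1327) = (1784 + 110)*(-2316) = 1894*(-2316) = -4386504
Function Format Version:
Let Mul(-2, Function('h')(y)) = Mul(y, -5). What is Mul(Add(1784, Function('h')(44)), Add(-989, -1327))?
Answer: -4386504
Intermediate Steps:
Function('h')(y) = Mul(Rational(5, 2), y) (Function('h')(y) = Mul(Rational(-1, 2), Mul(y, -5)) = Mul(Rational(-1, 2), Mul(-5, y)) = Mul(Rational(5, 2), y))
Mul(Add(1784, Function('h')(44)), Add(-989, -1327)) = Mul(Add(1784, Mul(Rational(5, 2), 44)), Add(-989, -1327)) = Mul(Add(1784, 110), -2316) = Mul(1894, -2316) = -4386504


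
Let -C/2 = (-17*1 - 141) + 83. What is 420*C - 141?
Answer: 62859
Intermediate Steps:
C = 150 (C = -2*((-17*1 - 141) + 83) = -2*((-17 - 141) + 83) = -2*(-158 + 83) = -2*(-75) = 150)
420*C - 141 = 420*150 - 141 = 63000 - 141 = 62859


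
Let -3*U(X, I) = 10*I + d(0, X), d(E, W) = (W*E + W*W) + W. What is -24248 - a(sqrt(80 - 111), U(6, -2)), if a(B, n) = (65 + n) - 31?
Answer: -72824/3 ≈ -24275.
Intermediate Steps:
d(E, W) = W + W**2 + E*W (d(E, W) = (E*W + W**2) + W = (W**2 + E*W) + W = W + W**2 + E*W)
U(X, I) = -10*I/3 - X*(1 + X)/3 (U(X, I) = -(10*I + X*(1 + 0 + X))/3 = -(10*I + X*(1 + X))/3 = -10*I/3 - X*(1 + X)/3)
a(B, n) = 34 + n
-24248 - a(sqrt(80 - 111), U(6, -2)) = -24248 - (34 + (-10/3*(-2) - 1/3*6*(1 + 6))) = -24248 - (34 + (20/3 - 1/3*6*7)) = -24248 - (34 + (20/3 - 14)) = -24248 - (34 - 22/3) = -24248 - 1*80/3 = -24248 - 80/3 = -72824/3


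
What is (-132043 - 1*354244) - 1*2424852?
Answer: -2911139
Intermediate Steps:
(-132043 - 1*354244) - 1*2424852 = (-132043 - 354244) - 2424852 = -486287 - 2424852 = -2911139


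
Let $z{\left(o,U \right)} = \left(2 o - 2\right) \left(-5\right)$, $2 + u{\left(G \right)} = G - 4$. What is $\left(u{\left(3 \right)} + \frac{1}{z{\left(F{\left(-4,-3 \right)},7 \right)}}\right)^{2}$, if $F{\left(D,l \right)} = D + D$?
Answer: $\frac{72361}{8100} \approx 8.9335$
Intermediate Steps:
$u{\left(G \right)} = -6 + G$ ($u{\left(G \right)} = -2 + \left(G - 4\right) = -2 + \left(-4 + G\right) = -6 + G$)
$F{\left(D,l \right)} = 2 D$
$z{\left(o,U \right)} = 10 - 10 o$ ($z{\left(o,U \right)} = \left(-2 + 2 o\right) \left(-5\right) = 10 - 10 o$)
$\left(u{\left(3 \right)} + \frac{1}{z{\left(F{\left(-4,-3 \right)},7 \right)}}\right)^{2} = \left(\left(-6 + 3\right) + \frac{1}{10 - 10 \cdot 2 \left(-4\right)}\right)^{2} = \left(-3 + \frac{1}{10 - -80}\right)^{2} = \left(-3 + \frac{1}{10 + 80}\right)^{2} = \left(-3 + \frac{1}{90}\right)^{2} = \left(- \frac{269}{90}\right)^{2} = \frac{72361}{8100}$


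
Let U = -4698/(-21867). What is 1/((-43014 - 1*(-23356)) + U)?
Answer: -7289/143285596 ≈ -5.0870e-5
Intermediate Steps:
U = 1566/7289 (U = -4698*(-1/21867) = 1566/7289 ≈ 0.21484)
1/((-43014 - 1*(-23356)) + U) = 1/((-43014 - 1*(-23356)) + 1566/7289) = 1/((-43014 + 23356) + 1566/7289) = 1/(-19658 + 1566/7289) = 1/(-143285596/7289) = -7289/143285596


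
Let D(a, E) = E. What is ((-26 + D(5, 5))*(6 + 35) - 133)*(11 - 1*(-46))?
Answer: -56658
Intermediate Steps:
((-26 + D(5, 5))*(6 + 35) - 133)*(11 - 1*(-46)) = ((-26 + 5)*(6 + 35) - 133)*(11 - 1*(-46)) = (-21*41 - 133)*(11 + 46) = (-861 - 133)*57 = -994*57 = -56658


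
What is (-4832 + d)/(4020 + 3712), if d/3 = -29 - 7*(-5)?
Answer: -2407/3866 ≈ -0.62261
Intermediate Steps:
d = 18 (d = 3*(-29 - 7*(-5)) = 3*(-29 + 35) = 3*6 = 18)
(-4832 + d)/(4020 + 3712) = (-4832 + 18)/(4020 + 3712) = -4814/7732 = -4814*1/7732 = -2407/3866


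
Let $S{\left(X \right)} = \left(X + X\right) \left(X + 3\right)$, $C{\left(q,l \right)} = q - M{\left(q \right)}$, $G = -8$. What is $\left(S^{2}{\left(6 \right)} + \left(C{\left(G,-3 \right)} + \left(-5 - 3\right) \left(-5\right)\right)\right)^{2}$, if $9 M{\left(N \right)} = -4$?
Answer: $\frac{11081351824}{81} \approx 1.3681 \cdot 10^{8}$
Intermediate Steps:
$M{\left(N \right)} = - \frac{4}{9}$ ($M{\left(N \right)} = \frac{1}{9} \left(-4\right) = - \frac{4}{9}$)
$C{\left(q,l \right)} = \frac{4}{9} + q$ ($C{\left(q,l \right)} = q - - \frac{4}{9} = q + \frac{4}{9} = \frac{4}{9} + q$)
$S{\left(X \right)} = 2 X \left(3 + X\right)$
$\left(S^{2}{\left(6 \right)} + \left(C{\left(G,-3 \right)} + \left(-5 - 3\right) \left(-5\right)\right)\right)^{2} = \left(\left(2 \cdot 6 \left(3 + 6\right)\right)^{2} + \left(\left(\frac{4}{9} - 8\right) + \left(-5 - 3\right) \left(-5\right)\right)\right)^{2} = \left(\left(2 \cdot 6 \cdot 9\right)^{2} - - \frac{292}{9}\right)^{2} = \left(108^{2} + \left(- \frac{68}{9} + 40\right)\right)^{2} = \left(11664 + \frac{292}{9}\right)^{2} = \left(\frac{105268}{9}\right)^{2} = \frac{11081351824}{81}$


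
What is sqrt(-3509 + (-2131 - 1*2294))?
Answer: I*sqrt(7934) ≈ 89.073*I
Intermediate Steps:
sqrt(-3509 + (-2131 - 1*2294)) = sqrt(-3509 + (-2131 - 2294)) = sqrt(-3509 - 4425) = sqrt(-7934) = I*sqrt(7934)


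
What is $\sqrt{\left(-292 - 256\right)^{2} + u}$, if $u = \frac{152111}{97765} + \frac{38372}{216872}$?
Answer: $\frac{\sqrt{8437570578178212952766710}}{5300622770} \approx 548.0$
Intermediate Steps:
$u = \frac{9185013843}{5300622770}$ ($u = 152111 \cdot \frac{1}{97765} + 38372 \cdot \frac{1}{216872} = \frac{152111}{97765} + \frac{9593}{54218} = \frac{9185013843}{5300622770} \approx 1.7328$)
$\sqrt{\left(-292 - 256\right)^{2} + u} = \sqrt{\left(-292 - 256\right)^{2} + \frac{9185013843}{5300622770}} = \sqrt{\left(-548\right)^{2} + \frac{9185013843}{5300622770}} = \sqrt{300304 + \frac{9185013843}{5300622770}} = \sqrt{\frac{1591807405335923}{5300622770}} = \frac{\sqrt{8437570578178212952766710}}{5300622770}$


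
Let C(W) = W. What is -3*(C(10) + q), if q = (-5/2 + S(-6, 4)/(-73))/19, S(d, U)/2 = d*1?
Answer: -82197/2774 ≈ -29.631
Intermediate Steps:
S(d, U) = 2*d (S(d, U) = 2*(d*1) = 2*d)
q = -341/2774 (q = (-5/2 + (2*(-6))/(-73))/19 = (-5*½ - 12*(-1/73))*(1/19) = (-5/2 + 12/73)*(1/19) = -341/146*1/19 = -341/2774 ≈ -0.12293)
-3*(C(10) + q) = -3*(10 - 341/2774) = -3*27399/2774 = -82197/2774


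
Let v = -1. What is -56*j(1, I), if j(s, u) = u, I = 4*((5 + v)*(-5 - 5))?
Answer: 8960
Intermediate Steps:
I = -160 (I = 4*((5 - 1)*(-5 - 5)) = 4*(4*(-10)) = 4*(-40) = -160)
-56*j(1, I) = -56*(-160) = 8960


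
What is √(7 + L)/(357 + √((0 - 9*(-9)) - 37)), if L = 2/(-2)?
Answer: -2*√66/127405 + 357*√6/127405 ≈ 0.0067362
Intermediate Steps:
L = -1 (L = 2*(-½) = -1)
√(7 + L)/(357 + √((0 - 9*(-9)) - 37)) = √(7 - 1)/(357 + √((0 - 9*(-9)) - 37)) = √6/(357 + √((0 + 81) - 37)) = √6/(357 + √(81 - 37)) = √6/(357 + √44) = √6/(357 + 2*√11)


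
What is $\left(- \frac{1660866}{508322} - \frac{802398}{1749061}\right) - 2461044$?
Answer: $- \frac{1094041767744816615}{444543092821} \approx -2.461 \cdot 10^{6}$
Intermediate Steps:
$\left(- \frac{1660866}{508322} - \frac{802398}{1749061}\right) - 2461044 = \left(\left(-1660866\right) \frac{1}{508322} - \frac{802398}{1749061}\right) - 2461044 = \left(- \frac{830433}{254161} - \frac{802398}{1749061}\right) - 2461044 = - \frac{1656416251491}{444543092821} - 2461044 = - \frac{1094041767744816615}{444543092821}$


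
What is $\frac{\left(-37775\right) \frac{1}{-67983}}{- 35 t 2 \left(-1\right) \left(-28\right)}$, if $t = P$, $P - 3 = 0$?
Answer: $- \frac{7555}{79948008} \approx -9.4499 \cdot 10^{-5}$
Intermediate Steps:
$P = 3$ ($P = 3 + 0 = 3$)
$t = 3$
$\frac{\left(-37775\right) \frac{1}{-67983}}{- 35 t 2 \left(-1\right) \left(-28\right)} = \frac{\left(-37775\right) \frac{1}{-67983}}{- 35 \cdot 3 \cdot 2 \left(-1\right) \left(-28\right)} = \frac{\left(-37775\right) \left(- \frac{1}{67983}\right)}{- 35 \cdot 6 \left(-1\right) \left(-28\right)} = \frac{37775}{67983 \left(-35\right) \left(-6\right) \left(-28\right)} = \frac{37775}{67983 \cdot 210 \left(-28\right)} = \frac{37775}{67983 \left(-5880\right)} = \frac{37775}{67983} \left(- \frac{1}{5880}\right) = - \frac{7555}{79948008}$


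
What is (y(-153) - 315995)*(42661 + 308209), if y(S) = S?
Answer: -110926848760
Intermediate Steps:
(y(-153) - 315995)*(42661 + 308209) = (-153 - 315995)*(42661 + 308209) = -316148*350870 = -110926848760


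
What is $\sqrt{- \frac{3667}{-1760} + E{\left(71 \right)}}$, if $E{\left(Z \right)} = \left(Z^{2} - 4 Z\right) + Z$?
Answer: $\frac{\sqrt{935104170}}{440} \approx 69.499$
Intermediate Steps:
$E{\left(Z \right)} = Z^{2} - 3 Z$
$\sqrt{- \frac{3667}{-1760} + E{\left(71 \right)}} = \sqrt{- \frac{3667}{-1760} + 71 \left(-3 + 71\right)} = \sqrt{\left(-3667\right) \left(- \frac{1}{1760}\right) + 71 \cdot 68} = \sqrt{\frac{3667}{1760} + 4828} = \sqrt{\frac{8500947}{1760}} = \frac{\sqrt{935104170}}{440}$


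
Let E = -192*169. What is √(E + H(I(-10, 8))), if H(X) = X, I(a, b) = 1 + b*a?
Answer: I*√32527 ≈ 180.35*I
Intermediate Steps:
I(a, b) = 1 + a*b
E = -32448
√(E + H(I(-10, 8))) = √(-32448 + (1 - 10*8)) = √(-32448 + (1 - 80)) = √(-32448 - 79) = √(-32527) = I*√32527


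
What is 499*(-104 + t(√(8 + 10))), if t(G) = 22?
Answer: -40918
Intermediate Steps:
499*(-104 + t(√(8 + 10))) = 499*(-104 + 22) = 499*(-82) = -40918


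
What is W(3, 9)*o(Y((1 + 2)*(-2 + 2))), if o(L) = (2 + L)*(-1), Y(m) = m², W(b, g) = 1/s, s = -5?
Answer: ⅖ ≈ 0.40000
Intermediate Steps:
W(b, g) = -⅕ (W(b, g) = 1/(-5) = -⅕)
o(L) = -2 - L
W(3, 9)*o(Y((1 + 2)*(-2 + 2))) = -(-2 - ((1 + 2)*(-2 + 2))²)/5 = -(-2 - (3*0)²)/5 = -(-2 - 1*0²)/5 = -(-2 - 1*0)/5 = -(-2 + 0)/5 = -⅕*(-2) = ⅖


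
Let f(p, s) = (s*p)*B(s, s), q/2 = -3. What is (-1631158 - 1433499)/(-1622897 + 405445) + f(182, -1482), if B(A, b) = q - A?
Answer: -484683007249391/1217452 ≈ -3.9811e+8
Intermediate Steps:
q = -6 (q = 2*(-3) = -6)
B(A, b) = -6 - A
f(p, s) = p*s*(-6 - s) (f(p, s) = (s*p)*(-6 - s) = (p*s)*(-6 - s) = p*s*(-6 - s))
(-1631158 - 1433499)/(-1622897 + 405445) + f(182, -1482) = (-1631158 - 1433499)/(-1622897 + 405445) - 1*182*(-1482)*(6 - 1482) = -3064657/(-1217452) - 1*182*(-1482)*(-1476) = -3064657*(-1/1217452) - 398112624 = 3064657/1217452 - 398112624 = -484683007249391/1217452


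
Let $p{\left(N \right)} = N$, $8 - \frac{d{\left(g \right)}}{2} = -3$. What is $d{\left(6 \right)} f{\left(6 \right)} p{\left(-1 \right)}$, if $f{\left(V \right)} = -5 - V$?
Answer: $242$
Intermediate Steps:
$d{\left(g \right)} = 22$ ($d{\left(g \right)} = 16 - -6 = 16 + 6 = 22$)
$d{\left(6 \right)} f{\left(6 \right)} p{\left(-1 \right)} = 22 \left(-5 - 6\right) \left(-1\right) = 22 \left(-11\right) \left(-1\right) = \left(-242\right) \left(-1\right) = 242$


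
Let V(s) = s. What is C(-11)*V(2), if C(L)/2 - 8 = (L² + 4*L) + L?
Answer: 296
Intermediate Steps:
C(L) = 16 + 2*L² + 10*L (C(L) = 16 + 2*((L² + 4*L) + L) = 16 + 2*(L² + 5*L) = 16 + (2*L² + 10*L) = 16 + 2*L² + 10*L)
C(-11)*V(2) = (16 + 2*(-11)² + 10*(-11))*2 = (16 + 2*121 - 110)*2 = (16 + 242 - 110)*2 = 148*2 = 296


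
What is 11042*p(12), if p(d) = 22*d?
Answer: 2915088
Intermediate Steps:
11042*p(12) = 11042*(22*12) = 11042*264 = 2915088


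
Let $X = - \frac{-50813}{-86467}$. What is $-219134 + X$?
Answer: $- \frac{18947910391}{86467} \approx -2.1913 \cdot 10^{5}$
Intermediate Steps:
$X = - \frac{50813}{86467}$ ($X = - \frac{\left(-50813\right) \left(-1\right)}{86467} = \left(-1\right) \frac{50813}{86467} = - \frac{50813}{86467} \approx -0.58766$)
$-219134 + X = -219134 - \frac{50813}{86467} = - \frac{18947910391}{86467}$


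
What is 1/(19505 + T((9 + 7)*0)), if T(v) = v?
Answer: 1/19505 ≈ 5.1269e-5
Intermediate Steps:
1/(19505 + T((9 + 7)*0)) = 1/(19505 + (9 + 7)*0) = 1/(19505 + 16*0) = 1/(19505 + 0) = 1/19505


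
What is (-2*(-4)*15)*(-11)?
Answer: -1320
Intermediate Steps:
(-2*(-4)*15)*(-11) = (8*15)*(-11) = 120*(-11) = -1320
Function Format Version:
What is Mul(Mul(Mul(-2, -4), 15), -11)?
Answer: -1320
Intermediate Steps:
Mul(Mul(Mul(-2, -4), 15), -11) = Mul(Mul(8, 15), -11) = Mul(120, -11) = -1320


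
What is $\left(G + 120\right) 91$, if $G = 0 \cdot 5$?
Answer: $10920$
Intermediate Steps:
$G = 0$
$\left(G + 120\right) 91 = \left(0 + 120\right) 91 = 120 \cdot 91 = 10920$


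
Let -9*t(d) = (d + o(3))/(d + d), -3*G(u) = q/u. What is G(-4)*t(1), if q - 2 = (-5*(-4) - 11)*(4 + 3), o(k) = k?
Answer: -65/54 ≈ -1.2037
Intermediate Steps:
q = 65 (q = 2 + (-5*(-4) - 11)*(4 + 3) = 2 + (20 - 11)*7 = 2 + 9*7 = 2 + 63 = 65)
G(u) = -65/(3*u)
t(d) = -(3 + d)/(18*d) (t(d) = -(d + 3)/(9*(d + d)) = -(3 + d)/(9*(2*d)) = -(3 + d)*1/(2*d)/9 = -(3 + d)/(18*d))
G(-4)*t(1) = (-65/3/(-4))*((1/18)*(-3 - 1*1)/1) = (-65/3*(-¼))*((1/18)*1*(-3 - 1)) = 65*((1/18)*1*(-4))/12 = (65/12)*(-2/9) = -65/54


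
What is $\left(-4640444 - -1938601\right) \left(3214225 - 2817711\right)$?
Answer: $-1071318575302$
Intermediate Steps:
$\left(-4640444 - -1938601\right) \left(3214225 - 2817711\right) = \left(-4640444 + 1938601\right) 396514 = \left(-2701843\right) 396514 = -1071318575302$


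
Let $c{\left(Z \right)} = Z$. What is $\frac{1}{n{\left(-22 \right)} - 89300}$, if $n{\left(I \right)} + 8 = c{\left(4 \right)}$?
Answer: $- \frac{1}{89304} \approx -1.1198 \cdot 10^{-5}$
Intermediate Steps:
$n{\left(I \right)} = -4$ ($n{\left(I \right)} = -8 + 4 = -4$)
$\frac{1}{n{\left(-22 \right)} - 89300} = \frac{1}{-4 - 89300} = \frac{1}{-89304} = - \frac{1}{89304}$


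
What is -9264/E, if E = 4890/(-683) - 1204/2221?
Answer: 7026479976/5841511 ≈ 1202.9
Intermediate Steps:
E = -11683022/1516943 (E = 4890*(-1/683) - 1204*1/2221 = -4890/683 - 1204/2221 = -11683022/1516943 ≈ -7.7017)
-9264/E = -9264/(-11683022/1516943) = -9264*(-1516943/11683022) = 7026479976/5841511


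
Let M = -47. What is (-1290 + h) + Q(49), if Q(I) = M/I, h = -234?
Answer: -74723/49 ≈ -1525.0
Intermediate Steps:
Q(I) = -47/I
(-1290 + h) + Q(49) = (-1290 - 234) - 47/49 = -1524 - 47*1/49 = -1524 - 47/49 = -74723/49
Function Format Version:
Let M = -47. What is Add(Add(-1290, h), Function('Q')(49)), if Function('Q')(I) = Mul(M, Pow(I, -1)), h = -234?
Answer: Rational(-74723, 49) ≈ -1525.0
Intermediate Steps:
Function('Q')(I) = Mul(-47, Pow(I, -1))
Add(Add(-1290, h), Function('Q')(49)) = Add(Add(-1290, -234), Mul(-47, Pow(49, -1))) = Add(-1524, Mul(-47, Rational(1, 49))) = Add(-1524, Rational(-47, 49)) = Rational(-74723, 49)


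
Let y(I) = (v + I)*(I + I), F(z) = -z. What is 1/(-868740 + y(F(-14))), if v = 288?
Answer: -1/860284 ≈ -1.1624e-6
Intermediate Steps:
y(I) = 2*I*(288 + I) (y(I) = (288 + I)*(I + I) = (288 + I)*(2*I) = 2*I*(288 + I))
1/(-868740 + y(F(-14))) = 1/(-868740 + 2*(-1*(-14))*(288 - 1*(-14))) = 1/(-868740 + 2*14*(288 + 14)) = 1/(-868740 + 2*14*302) = 1/(-868740 + 8456) = 1/(-860284) = -1/860284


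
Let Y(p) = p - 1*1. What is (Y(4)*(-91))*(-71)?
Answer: 19383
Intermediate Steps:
Y(p) = -1 + p (Y(p) = p - 1 = -1 + p)
(Y(4)*(-91))*(-71) = ((-1 + 4)*(-91))*(-71) = (3*(-91))*(-71) = -273*(-71) = 19383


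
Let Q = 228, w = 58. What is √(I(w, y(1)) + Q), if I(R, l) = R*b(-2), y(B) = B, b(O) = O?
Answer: 4*√7 ≈ 10.583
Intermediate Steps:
I(R, l) = -2*R (I(R, l) = R*(-2) = -2*R)
√(I(w, y(1)) + Q) = √(-2*58 + 228) = √(-116 + 228) = √112 = 4*√7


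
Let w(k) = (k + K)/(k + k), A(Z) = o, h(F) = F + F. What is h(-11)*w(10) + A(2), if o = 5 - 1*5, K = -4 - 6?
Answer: 0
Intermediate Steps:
K = -10
h(F) = 2*F
o = 0 (o = 5 - 5 = 0)
A(Z) = 0
w(k) = (-10 + k)/(2*k) (w(k) = (k - 10)/(k + k) = (-10 + k)/((2*k)) = (-10 + k)*(1/(2*k)) = (-10 + k)/(2*k))
h(-11)*w(10) + A(2) = (2*(-11))*((½)*(-10 + 10)/10) + 0 = -11*0/10 + 0 = -22*0 + 0 = 0 + 0 = 0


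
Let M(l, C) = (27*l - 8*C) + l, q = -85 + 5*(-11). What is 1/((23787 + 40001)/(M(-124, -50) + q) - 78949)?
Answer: -803/63411994 ≈ -1.2663e-5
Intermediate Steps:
q = -140 (q = -85 - 55 = -140)
M(l, C) = -8*C + 28*l (M(l, C) = (-8*C + 27*l) + l = -8*C + 28*l)
1/((23787 + 40001)/(M(-124, -50) + q) - 78949) = 1/((23787 + 40001)/((-8*(-50) + 28*(-124)) - 140) - 78949) = 1/(63788/((400 - 3472) - 140) - 78949) = 1/(63788/(-3072 - 140) - 78949) = 1/(63788/(-3212) - 78949) = 1/(63788*(-1/3212) - 78949) = 1/(-15947/803 - 78949) = 1/(-63411994/803) = -803/63411994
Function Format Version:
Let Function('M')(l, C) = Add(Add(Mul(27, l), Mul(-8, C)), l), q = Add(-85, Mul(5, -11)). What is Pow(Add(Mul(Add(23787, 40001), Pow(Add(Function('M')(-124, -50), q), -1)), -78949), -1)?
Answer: Rational(-803, 63411994) ≈ -1.2663e-5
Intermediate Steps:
q = -140 (q = Add(-85, -55) = -140)
Function('M')(l, C) = Add(Mul(-8, C), Mul(28, l)) (Function('M')(l, C) = Add(Add(Mul(-8, C), Mul(27, l)), l) = Add(Mul(-8, C), Mul(28, l)))
Pow(Add(Mul(Add(23787, 40001), Pow(Add(Function('M')(-124, -50), q), -1)), -78949), -1) = Pow(Add(Mul(Add(23787, 40001), Pow(Add(Add(Mul(-8, -50), Mul(28, -124)), -140), -1)), -78949), -1) = Pow(Add(Mul(63788, Pow(Add(Add(400, -3472), -140), -1)), -78949), -1) = Pow(Add(Mul(63788, Pow(Add(-3072, -140), -1)), -78949), -1) = Pow(Add(Mul(63788, Pow(-3212, -1)), -78949), -1) = Pow(Add(Mul(63788, Rational(-1, 3212)), -78949), -1) = Pow(Add(Rational(-15947, 803), -78949), -1) = Pow(Rational(-63411994, 803), -1) = Rational(-803, 63411994)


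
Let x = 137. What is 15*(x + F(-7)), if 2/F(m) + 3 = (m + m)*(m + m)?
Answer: 396645/193 ≈ 2055.2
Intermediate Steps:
F(m) = 2/(-3 + 4*m²) (F(m) = 2/(-3 + (m + m)*(m + m)) = 2/(-3 + (2*m)*(2*m)) = 2/(-3 + 4*m²))
15*(x + F(-7)) = 15*(137 + 2/(-3 + 4*(-7)²)) = 15*(137 + 2/(-3 + 4*49)) = 15*(137 + 2/(-3 + 196)) = 15*(137 + 2/193) = 15*(26443/193) = 396645/193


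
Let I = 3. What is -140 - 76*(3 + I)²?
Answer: -2876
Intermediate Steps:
-140 - 76*(3 + I)² = -140 - 76*(3 + 3)² = -140 - 76*6² = -140 - 76*36 = -140 - 2736 = -2876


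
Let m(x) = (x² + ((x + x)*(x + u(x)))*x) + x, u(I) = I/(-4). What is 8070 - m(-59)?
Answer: 625433/2 ≈ 3.1272e+5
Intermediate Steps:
u(I) = -I/4 (u(I) = I*(-¼) = -I/4)
m(x) = x + x² + 3*x³/2 (m(x) = (x² + ((x + x)*(x - x/4))*x) + x = (x² + ((2*x)*(3*x/4))*x) + x = (x² + (3*x²/2)*x) + x = (x² + 3*x³/2) + x = x + x² + 3*x³/2)
8070 - m(-59) = 8070 - (-59)*(1 - 59 + (3/2)*(-59)²) = 8070 - (-59)*(1 - 59 + (3/2)*3481) = 8070 - (-59)*(1 - 59 + 10443/2) = 8070 - (-59)*10327/2 = 8070 - 1*(-609293/2) = 8070 + 609293/2 = 625433/2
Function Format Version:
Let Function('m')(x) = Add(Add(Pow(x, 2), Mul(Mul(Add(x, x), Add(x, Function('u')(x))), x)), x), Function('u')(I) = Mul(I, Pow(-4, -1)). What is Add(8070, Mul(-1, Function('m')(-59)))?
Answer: Rational(625433, 2) ≈ 3.1272e+5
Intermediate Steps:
Function('u')(I) = Mul(Rational(-1, 4), I) (Function('u')(I) = Mul(I, Rational(-1, 4)) = Mul(Rational(-1, 4), I))
Function('m')(x) = Add(x, Pow(x, 2), Mul(Rational(3, 2), Pow(x, 3))) (Function('m')(x) = Add(Add(Pow(x, 2), Mul(Mul(Add(x, x), Add(x, Mul(Rational(-1, 4), x))), x)), x) = Add(Add(Pow(x, 2), Mul(Mul(Mul(2, x), Mul(Rational(3, 4), x)), x)), x) = Add(Add(Pow(x, 2), Mul(Mul(Rational(3, 2), Pow(x, 2)), x)), x) = Add(Add(Pow(x, 2), Mul(Rational(3, 2), Pow(x, 3))), x) = Add(x, Pow(x, 2), Mul(Rational(3, 2), Pow(x, 3))))
Add(8070, Mul(-1, Function('m')(-59))) = Add(8070, Mul(-1, Mul(-59, Add(1, -59, Mul(Rational(3, 2), Pow(-59, 2)))))) = Add(8070, Mul(-1, Mul(-59, Add(1, -59, Mul(Rational(3, 2), 3481))))) = Add(8070, Mul(-1, Mul(-59, Add(1, -59, Rational(10443, 2))))) = Add(8070, Mul(-1, Mul(-59, Rational(10327, 2)))) = Add(8070, Mul(-1, Rational(-609293, 2))) = Add(8070, Rational(609293, 2)) = Rational(625433, 2)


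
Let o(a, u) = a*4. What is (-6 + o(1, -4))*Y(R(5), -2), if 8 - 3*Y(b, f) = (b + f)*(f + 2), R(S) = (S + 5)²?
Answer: -16/3 ≈ -5.3333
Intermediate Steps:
R(S) = (5 + S)²
Y(b, f) = 8/3 - (2 + f)*(b + f)/3 (Y(b, f) = 8/3 - (b + f)*(f + 2)/3 = 8/3 - (b + f)*(2 + f)/3 = 8/3 - (2 + f)*(b + f)/3)
o(a, u) = 4*a
(-6 + o(1, -4))*Y(R(5), -2) = (-6 + 4*1)*(8/3 - 2*(5 + 5)²/3 - ⅔*(-2) - ⅓*(-2)² - ⅓*(5 + 5)²*(-2)) = (-6 + 4)*(8/3 - ⅔*10² + 4/3 - ⅓*4 - ⅓*10²*(-2)) = -2*(8/3 - ⅔*100 + 4/3 - 4/3 - ⅓*100*(-2)) = -2*(8/3 - 200/3 + 4/3 - 4/3 + 200/3) = -2*8/3 = -16/3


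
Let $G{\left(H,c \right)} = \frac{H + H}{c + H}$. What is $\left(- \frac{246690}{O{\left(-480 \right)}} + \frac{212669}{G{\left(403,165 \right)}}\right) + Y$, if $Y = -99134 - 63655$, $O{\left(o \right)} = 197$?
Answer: $- \frac{1124992357}{79391} \approx -14170.0$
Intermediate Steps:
$Y = -162789$
$G{\left(H,c \right)} = \frac{2 H}{H + c}$
$\left(- \frac{246690}{O{\left(-480 \right)}} + \frac{212669}{G{\left(403,165 \right)}}\right) + Y = \left(- \frac{246690}{197} + \frac{212669}{2 \cdot 403 \frac{1}{403 + 165}}\right) - 162789 = \left(\left(-246690\right) \frac{1}{197} + \frac{212669}{2 \cdot 403 \cdot \frac{1}{568}}\right) - 162789 = \left(- \frac{246690}{197} + \frac{212669}{2 \cdot 403 \cdot \frac{1}{568}}\right) - 162789 = \left(- \frac{246690}{197} + \frac{212669}{\frac{403}{284}}\right) - 162789 = \left(- \frac{246690}{197} + 212669 \cdot \frac{284}{403}\right) - 162789 = \left(- \frac{246690}{197} + \frac{60397996}{403}\right) - 162789 = \frac{11798989142}{79391} - 162789 = - \frac{1124992357}{79391}$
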